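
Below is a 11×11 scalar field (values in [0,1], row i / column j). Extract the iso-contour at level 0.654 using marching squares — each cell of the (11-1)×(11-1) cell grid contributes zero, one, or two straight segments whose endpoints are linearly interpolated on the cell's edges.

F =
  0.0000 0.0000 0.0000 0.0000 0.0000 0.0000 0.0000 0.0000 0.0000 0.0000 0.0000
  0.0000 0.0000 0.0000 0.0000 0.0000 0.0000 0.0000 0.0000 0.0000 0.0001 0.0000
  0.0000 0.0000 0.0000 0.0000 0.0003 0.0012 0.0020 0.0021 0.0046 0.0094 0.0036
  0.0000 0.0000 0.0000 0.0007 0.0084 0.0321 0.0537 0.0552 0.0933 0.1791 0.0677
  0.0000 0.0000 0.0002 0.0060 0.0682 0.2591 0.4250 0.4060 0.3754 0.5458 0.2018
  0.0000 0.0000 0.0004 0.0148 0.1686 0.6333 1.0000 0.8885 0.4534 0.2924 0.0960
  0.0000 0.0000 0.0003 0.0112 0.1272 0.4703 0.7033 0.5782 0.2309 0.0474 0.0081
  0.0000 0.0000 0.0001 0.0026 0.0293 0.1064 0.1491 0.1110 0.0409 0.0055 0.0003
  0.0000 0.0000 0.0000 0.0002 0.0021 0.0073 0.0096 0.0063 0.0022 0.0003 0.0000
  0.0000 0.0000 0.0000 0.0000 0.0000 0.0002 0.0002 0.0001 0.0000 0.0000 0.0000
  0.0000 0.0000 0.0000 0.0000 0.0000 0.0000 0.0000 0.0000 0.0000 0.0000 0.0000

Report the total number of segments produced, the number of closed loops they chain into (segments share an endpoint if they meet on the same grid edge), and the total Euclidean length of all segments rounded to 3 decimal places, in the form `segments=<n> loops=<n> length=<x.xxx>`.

segments=8 loops=1 length=6.306

cell (4,5): code 0100 → (4.398,6.000)–(5.000,5.056)
cell (4,6): code 1100 → (4.514,7.000)–(4.398,6.000)
cell (4,7): code 1000 → (5.000,7.539)–(4.514,7.000)
cell (5,5): code 0110 → (5.000,5.056)–(6.000,5.788)
cell (5,6): code 1011 → (6.000,6.394)–(5.756,7.000)
cell (5,7): code 0001 → (5.756,7.000)–(5.000,7.539)
cell (6,5): code 0010 → (6.000,5.788)–(6.089,6.000)
cell (6,6): code 0001 → (6.089,6.000)–(6.000,6.394)
total: 8 segments, chained into 1 closed loop(s), length Σ = 6.305809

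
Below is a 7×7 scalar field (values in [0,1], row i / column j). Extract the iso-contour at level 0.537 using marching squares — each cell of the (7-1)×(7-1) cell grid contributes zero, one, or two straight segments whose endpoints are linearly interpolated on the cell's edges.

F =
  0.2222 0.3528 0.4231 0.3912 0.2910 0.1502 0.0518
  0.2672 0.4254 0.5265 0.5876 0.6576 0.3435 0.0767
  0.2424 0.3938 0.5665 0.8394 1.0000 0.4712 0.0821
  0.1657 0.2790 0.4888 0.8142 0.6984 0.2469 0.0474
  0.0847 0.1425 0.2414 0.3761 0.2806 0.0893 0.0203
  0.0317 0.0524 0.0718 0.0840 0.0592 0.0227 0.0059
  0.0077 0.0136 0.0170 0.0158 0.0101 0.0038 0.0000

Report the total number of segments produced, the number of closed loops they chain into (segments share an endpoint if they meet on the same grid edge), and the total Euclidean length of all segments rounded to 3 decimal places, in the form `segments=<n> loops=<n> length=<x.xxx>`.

cell (0,2): code 0100 → (0.742,3.000)–(1.000,2.172)
cell (0,3): code 1100 → (0.671,4.000)–(0.742,3.000)
cell (0,4): code 1000 → (1.000,4.384)–(0.671,4.000)
cell (1,1): code 0100 → (1.263,2.000)–(2.000,1.829)
cell (1,2): code 1110 → (1.000,2.172)–(1.263,2.000)
cell (1,4): code 1001 → (2.000,4.876)–(1.000,4.384)
cell (2,1): code 0010 → (2.000,1.829)–(2.380,2.000)
cell (2,2): code 0111 → (2.380,2.000)–(3.000,2.148)
cell (2,4): code 1001 → (3.000,4.357)–(2.000,4.876)
cell (3,2): code 0010 → (3.000,2.148)–(3.633,3.000)
cell (3,3): code 0011 → (3.633,3.000)–(3.386,4.000)
cell (3,4): code 0001 → (3.386,4.000)–(3.000,4.357)
total: 12 segments, chained into 1 closed loop(s), length Σ = 9.358265

segments=12 loops=1 length=9.358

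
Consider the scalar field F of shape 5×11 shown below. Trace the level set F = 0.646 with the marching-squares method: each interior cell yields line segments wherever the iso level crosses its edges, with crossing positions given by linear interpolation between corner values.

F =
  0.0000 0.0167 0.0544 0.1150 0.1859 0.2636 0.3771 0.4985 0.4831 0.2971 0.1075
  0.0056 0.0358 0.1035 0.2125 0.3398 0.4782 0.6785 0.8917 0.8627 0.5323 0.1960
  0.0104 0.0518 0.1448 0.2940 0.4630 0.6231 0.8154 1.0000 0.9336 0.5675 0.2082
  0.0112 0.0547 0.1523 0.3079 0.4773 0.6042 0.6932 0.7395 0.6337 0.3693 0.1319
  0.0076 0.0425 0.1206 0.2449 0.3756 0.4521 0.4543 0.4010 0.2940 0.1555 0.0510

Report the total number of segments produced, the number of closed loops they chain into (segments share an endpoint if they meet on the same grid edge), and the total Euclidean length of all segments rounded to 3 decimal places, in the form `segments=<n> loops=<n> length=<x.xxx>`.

cell (0,5): code 0100 → (0.892,6.000)–(1.000,5.838)
cell (0,6): code 1100 → (0.375,7.000)–(0.892,6.000)
cell (0,7): code 1100 → (0.429,8.000)–(0.375,7.000)
cell (0,8): code 1000 → (1.000,8.656)–(0.429,8.000)
cell (1,5): code 0110 → (1.000,5.838)–(2.000,5.119)
cell (1,8): code 1001 → (2.000,8.786)–(1.000,8.656)
cell (2,5): code 0110 → (2.000,5.119)–(3.000,5.470)
cell (2,7): code 1011 → (3.000,7.884)–(2.959,8.000)
cell (2,8): code 0001 → (2.959,8.000)–(2.000,8.786)
cell (3,5): code 0010 → (3.000,5.470)–(3.198,6.000)
cell (3,6): code 0011 → (3.198,6.000)–(3.276,7.000)
cell (3,7): code 0001 → (3.276,7.000)–(3.000,7.884)
total: 12 segments, chained into 1 closed loop(s), length Σ = 10.348935

segments=12 loops=1 length=10.349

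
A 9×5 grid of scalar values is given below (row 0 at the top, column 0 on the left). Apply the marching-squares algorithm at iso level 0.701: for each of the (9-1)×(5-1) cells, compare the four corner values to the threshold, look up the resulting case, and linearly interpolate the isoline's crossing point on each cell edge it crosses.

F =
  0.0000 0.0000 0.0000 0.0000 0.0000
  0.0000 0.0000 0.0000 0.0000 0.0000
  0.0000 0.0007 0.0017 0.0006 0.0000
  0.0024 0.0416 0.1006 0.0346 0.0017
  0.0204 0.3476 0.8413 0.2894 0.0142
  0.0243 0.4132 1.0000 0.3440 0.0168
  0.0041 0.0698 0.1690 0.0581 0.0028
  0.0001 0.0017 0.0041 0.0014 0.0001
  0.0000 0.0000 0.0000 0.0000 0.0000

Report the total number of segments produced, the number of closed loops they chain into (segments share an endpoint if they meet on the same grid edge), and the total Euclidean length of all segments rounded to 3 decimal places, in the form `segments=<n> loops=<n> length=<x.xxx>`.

cell (3,1): code 0100 → (3.811,2.000)–(4.000,1.716)
cell (3,2): code 1000 → (4.000,2.254)–(3.811,2.000)
cell (4,1): code 0110 → (4.000,1.716)–(5.000,1.490)
cell (4,2): code 1001 → (5.000,2.456)–(4.000,2.254)
cell (5,1): code 0010 → (5.000,1.490)–(5.360,2.000)
cell (5,2): code 0001 → (5.360,2.000)–(5.000,2.456)
total: 6 segments, chained into 1 closed loop(s), length Σ = 3.908209

segments=6 loops=1 length=3.908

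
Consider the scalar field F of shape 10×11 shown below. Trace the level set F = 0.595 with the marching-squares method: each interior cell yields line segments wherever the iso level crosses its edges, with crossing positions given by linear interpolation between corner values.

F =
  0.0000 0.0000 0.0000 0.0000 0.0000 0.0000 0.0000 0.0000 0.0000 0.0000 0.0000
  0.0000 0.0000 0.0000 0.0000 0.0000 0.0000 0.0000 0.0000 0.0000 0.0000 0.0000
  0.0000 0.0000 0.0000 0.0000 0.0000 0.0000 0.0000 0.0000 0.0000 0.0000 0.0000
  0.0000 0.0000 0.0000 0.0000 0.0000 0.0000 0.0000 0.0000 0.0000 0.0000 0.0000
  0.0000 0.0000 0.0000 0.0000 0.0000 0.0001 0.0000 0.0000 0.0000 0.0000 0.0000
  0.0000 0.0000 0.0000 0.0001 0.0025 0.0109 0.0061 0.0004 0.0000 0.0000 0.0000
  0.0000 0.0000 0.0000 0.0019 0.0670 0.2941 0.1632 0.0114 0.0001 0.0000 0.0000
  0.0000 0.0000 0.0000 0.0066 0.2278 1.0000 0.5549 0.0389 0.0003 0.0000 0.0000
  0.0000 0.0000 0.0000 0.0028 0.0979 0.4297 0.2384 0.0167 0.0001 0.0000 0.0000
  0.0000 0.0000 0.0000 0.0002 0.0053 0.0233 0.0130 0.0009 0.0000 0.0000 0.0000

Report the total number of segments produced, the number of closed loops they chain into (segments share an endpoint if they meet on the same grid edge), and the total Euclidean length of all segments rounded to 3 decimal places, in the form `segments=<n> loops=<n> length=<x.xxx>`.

segments=4 loops=1 length=3.890

cell (6,4): code 0100 → (6.426,5.000)–(7.000,4.476)
cell (6,5): code 1000 → (7.000,5.910)–(6.426,5.000)
cell (7,4): code 0010 → (7.000,4.476)–(7.710,5.000)
cell (7,5): code 0001 → (7.710,5.000)–(7.000,5.910)
total: 4 segments, chained into 1 closed loop(s), length Σ = 3.890084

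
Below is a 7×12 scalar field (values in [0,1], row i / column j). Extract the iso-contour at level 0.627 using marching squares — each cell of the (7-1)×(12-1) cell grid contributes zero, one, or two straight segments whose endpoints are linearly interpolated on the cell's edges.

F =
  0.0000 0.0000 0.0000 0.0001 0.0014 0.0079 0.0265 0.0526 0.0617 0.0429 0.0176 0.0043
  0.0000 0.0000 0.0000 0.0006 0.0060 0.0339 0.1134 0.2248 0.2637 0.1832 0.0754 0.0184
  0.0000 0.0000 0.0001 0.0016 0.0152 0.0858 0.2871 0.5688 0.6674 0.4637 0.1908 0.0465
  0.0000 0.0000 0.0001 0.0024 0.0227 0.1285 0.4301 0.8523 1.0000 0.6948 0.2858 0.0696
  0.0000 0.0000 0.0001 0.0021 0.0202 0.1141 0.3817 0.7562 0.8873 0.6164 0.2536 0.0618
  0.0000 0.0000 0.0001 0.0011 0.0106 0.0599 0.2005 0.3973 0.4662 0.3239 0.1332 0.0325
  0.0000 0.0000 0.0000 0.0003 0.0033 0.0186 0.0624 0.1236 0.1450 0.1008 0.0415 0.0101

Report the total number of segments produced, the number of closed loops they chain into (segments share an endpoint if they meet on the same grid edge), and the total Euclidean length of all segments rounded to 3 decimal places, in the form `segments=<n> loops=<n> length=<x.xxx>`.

cell (1,7): code 0100 → (1.900,8.000)–(2.000,7.590)
cell (1,8): code 1000 → (2.000,8.198)–(1.900,8.000)
cell (2,6): code 0100 → (2.205,7.000)–(3.000,6.466)
cell (2,7): code 1110 → (2.000,7.590)–(2.205,7.000)
cell (2,8): code 1101 → (2.707,9.000)–(2.000,8.198)
cell (2,9): code 1000 → (3.000,9.166)–(2.707,9.000)
cell (3,6): code 0110 → (3.000,6.466)–(4.000,6.655)
cell (3,8): code 1011 → (4.000,8.961)–(3.865,9.000)
cell (3,9): code 0001 → (3.865,9.000)–(3.000,9.166)
cell (4,6): code 0010 → (4.000,6.655)–(4.360,7.000)
cell (4,7): code 0011 → (4.360,7.000)–(4.618,8.000)
cell (4,8): code 0001 → (4.618,8.000)–(4.000,8.961)
total: 12 segments, chained into 1 closed loop(s), length Σ = 8.344589

segments=12 loops=1 length=8.345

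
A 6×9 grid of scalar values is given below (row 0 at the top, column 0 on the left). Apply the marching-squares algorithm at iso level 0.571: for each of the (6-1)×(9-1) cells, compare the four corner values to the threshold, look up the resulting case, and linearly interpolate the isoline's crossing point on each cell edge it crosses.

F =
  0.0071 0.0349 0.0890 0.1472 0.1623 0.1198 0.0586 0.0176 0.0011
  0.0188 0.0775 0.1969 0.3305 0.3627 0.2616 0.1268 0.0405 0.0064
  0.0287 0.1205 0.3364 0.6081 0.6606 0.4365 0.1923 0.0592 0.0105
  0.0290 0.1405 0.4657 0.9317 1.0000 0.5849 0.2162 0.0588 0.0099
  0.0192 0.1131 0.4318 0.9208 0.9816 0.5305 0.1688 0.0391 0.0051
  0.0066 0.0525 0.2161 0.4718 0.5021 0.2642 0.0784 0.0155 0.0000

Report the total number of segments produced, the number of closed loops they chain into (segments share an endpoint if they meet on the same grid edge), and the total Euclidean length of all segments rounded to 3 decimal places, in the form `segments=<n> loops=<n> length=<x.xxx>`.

cell (1,2): code 0100 → (1.866,3.000)–(2.000,2.863)
cell (1,3): code 1100 → (1.699,4.000)–(1.866,3.000)
cell (1,4): code 1000 → (2.000,4.400)–(1.699,4.000)
cell (2,2): code 0110 → (2.000,2.863)–(3.000,2.226)
cell (2,4): code 1101 → (2.906,5.000)–(2.000,4.400)
cell (2,5): code 1000 → (3.000,5.038)–(2.906,5.000)
cell (3,2): code 0110 → (3.000,2.226)–(4.000,2.285)
cell (3,4): code 1011 → (4.000,4.910)–(3.256,5.000)
cell (3,5): code 0001 → (3.256,5.000)–(3.000,5.038)
cell (4,2): code 0010 → (4.000,2.285)–(4.779,3.000)
cell (4,3): code 0011 → (4.779,3.000)–(4.856,4.000)
cell (4,4): code 0001 → (4.856,4.000)–(4.000,4.910)
total: 12 segments, chained into 1 closed loop(s), length Σ = 9.399406

segments=12 loops=1 length=9.399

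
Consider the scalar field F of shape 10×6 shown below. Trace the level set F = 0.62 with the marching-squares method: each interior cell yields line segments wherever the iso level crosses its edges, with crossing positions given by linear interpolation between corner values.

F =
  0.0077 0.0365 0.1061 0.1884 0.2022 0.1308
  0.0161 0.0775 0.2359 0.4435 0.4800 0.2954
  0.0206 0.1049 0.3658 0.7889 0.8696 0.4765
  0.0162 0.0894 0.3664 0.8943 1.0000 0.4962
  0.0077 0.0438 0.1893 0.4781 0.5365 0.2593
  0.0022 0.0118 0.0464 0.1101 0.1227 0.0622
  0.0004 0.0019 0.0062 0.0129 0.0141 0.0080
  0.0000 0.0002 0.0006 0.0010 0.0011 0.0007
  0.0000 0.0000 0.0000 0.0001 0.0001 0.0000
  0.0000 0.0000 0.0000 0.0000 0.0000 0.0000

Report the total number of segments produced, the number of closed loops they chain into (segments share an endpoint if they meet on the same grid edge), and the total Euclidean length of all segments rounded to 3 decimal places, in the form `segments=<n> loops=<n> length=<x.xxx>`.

cell (1,2): code 0100 → (1.511,3.000)–(2.000,2.601)
cell (1,3): code 1100 → (1.359,4.000)–(1.511,3.000)
cell (1,4): code 1000 → (2.000,4.635)–(1.359,4.000)
cell (2,2): code 0110 → (2.000,2.601)–(3.000,2.480)
cell (2,4): code 1001 → (3.000,4.754)–(2.000,4.635)
cell (3,2): code 0010 → (3.000,2.480)–(3.659,3.000)
cell (3,3): code 0011 → (3.659,3.000)–(3.820,4.000)
cell (3,4): code 0001 → (3.820,4.000)–(3.000,4.754)
total: 8 segments, chained into 1 closed loop(s), length Σ = 7.525136

segments=8 loops=1 length=7.525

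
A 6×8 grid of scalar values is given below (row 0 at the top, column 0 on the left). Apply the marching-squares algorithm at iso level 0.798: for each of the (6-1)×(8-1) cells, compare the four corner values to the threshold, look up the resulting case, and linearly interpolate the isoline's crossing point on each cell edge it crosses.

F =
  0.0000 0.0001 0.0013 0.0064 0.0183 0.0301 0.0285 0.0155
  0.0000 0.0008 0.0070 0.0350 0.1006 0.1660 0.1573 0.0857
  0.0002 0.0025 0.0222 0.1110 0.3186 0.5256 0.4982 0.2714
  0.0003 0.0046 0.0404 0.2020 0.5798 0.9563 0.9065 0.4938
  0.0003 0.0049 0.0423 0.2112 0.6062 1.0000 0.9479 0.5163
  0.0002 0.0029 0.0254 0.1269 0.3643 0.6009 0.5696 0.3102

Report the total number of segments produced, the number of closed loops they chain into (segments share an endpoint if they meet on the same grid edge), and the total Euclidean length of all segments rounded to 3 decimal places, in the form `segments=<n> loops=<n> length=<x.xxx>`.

segments=8 loops=1 length=6.199

cell (2,4): code 0100 → (2.632,5.000)–(3.000,4.580)
cell (2,5): code 1100 → (2.734,6.000)–(2.632,5.000)
cell (2,6): code 1000 → (3.000,6.263)–(2.734,6.000)
cell (3,4): code 0110 → (3.000,4.580)–(4.000,4.487)
cell (3,6): code 1001 → (4.000,6.347)–(3.000,6.263)
cell (4,4): code 0010 → (4.000,4.487)–(4.506,5.000)
cell (4,5): code 0011 → (4.506,5.000)–(4.396,6.000)
cell (4,6): code 0001 → (4.396,6.000)–(4.000,6.347)
total: 8 segments, chained into 1 closed loop(s), length Σ = 6.198807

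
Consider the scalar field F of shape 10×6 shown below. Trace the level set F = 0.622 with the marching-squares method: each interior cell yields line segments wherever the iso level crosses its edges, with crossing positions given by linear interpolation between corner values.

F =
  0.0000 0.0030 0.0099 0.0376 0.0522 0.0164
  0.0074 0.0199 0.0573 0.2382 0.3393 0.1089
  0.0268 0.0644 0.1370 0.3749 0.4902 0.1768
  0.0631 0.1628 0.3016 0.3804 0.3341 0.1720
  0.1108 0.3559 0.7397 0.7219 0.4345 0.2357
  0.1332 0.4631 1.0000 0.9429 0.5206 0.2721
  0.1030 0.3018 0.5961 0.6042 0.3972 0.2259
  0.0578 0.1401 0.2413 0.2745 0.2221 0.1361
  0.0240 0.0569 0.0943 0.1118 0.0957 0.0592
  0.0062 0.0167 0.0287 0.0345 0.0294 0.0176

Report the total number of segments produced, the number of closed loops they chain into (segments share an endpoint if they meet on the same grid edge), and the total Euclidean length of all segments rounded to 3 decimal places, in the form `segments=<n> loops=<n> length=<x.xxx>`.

segments=8 loops=1 length=7.406

cell (3,1): code 0100 → (3.731,2.000)–(4.000,1.693)
cell (3,2): code 1100 → (3.707,3.000)–(3.731,2.000)
cell (3,3): code 1000 → (4.000,3.348)–(3.707,3.000)
cell (4,1): code 0110 → (4.000,1.693)–(5.000,1.296)
cell (4,3): code 1001 → (5.000,3.760)–(4.000,3.348)
cell (5,1): code 0010 → (5.000,1.296)–(5.936,2.000)
cell (5,2): code 0011 → (5.936,2.000)–(5.947,3.000)
cell (5,3): code 0001 → (5.947,3.000)–(5.000,3.760)
total: 8 segments, chained into 1 closed loop(s), length Σ = 7.405744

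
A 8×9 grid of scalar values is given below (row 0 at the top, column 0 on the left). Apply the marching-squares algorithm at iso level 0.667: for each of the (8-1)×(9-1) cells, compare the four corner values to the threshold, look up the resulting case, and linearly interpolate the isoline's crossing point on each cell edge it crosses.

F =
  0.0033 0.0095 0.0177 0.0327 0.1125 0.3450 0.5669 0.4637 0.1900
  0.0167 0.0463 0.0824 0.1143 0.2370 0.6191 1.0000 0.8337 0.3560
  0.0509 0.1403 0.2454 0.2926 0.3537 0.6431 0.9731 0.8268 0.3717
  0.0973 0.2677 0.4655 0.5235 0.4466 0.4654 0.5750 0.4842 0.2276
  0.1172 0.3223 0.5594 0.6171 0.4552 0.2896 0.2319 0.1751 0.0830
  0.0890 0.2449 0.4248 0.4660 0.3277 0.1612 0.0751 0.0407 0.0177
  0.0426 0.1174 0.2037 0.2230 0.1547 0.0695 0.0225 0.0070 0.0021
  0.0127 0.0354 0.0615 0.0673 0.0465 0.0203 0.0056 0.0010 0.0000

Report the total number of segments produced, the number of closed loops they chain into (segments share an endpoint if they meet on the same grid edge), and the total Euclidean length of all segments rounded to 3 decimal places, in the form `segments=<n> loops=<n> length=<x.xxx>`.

segments=8 loops=1 length=7.618

cell (0,5): code 0100 → (0.231,6.000)–(1.000,5.126)
cell (0,6): code 1100 → (0.549,7.000)–(0.231,6.000)
cell (0,7): code 1000 → (1.000,7.349)–(0.549,7.000)
cell (1,5): code 0110 → (1.000,5.126)–(2.000,5.072)
cell (1,7): code 1001 → (2.000,7.351)–(1.000,7.349)
cell (2,5): code 0010 → (2.000,5.072)–(2.769,6.000)
cell (2,6): code 0011 → (2.769,6.000)–(2.466,7.000)
cell (2,7): code 0001 → (2.466,7.000)–(2.000,7.351)
total: 8 segments, chained into 1 closed loop(s), length Σ = 7.618393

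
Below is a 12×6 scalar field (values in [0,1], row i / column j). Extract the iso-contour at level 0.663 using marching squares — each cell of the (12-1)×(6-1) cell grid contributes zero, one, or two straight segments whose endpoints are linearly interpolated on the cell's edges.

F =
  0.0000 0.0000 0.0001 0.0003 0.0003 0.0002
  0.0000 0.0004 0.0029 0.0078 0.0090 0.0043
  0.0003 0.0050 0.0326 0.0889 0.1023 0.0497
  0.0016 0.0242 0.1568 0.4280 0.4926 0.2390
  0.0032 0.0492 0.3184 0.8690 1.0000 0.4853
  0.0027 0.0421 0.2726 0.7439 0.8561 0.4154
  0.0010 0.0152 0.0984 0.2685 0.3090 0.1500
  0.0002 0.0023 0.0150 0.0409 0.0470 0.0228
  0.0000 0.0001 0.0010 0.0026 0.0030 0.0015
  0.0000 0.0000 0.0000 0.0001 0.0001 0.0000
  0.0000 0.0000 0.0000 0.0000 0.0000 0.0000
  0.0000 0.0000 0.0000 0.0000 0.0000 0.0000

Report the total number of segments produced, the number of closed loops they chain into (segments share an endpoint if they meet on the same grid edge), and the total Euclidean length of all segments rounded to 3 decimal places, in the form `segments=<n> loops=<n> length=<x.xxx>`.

cell (3,2): code 0100 → (3.533,3.000)–(4.000,2.626)
cell (3,3): code 1100 → (3.336,4.000)–(3.533,3.000)
cell (3,4): code 1000 → (4.000,4.655)–(3.336,4.000)
cell (4,2): code 0110 → (4.000,2.626)–(5.000,2.828)
cell (4,4): code 1001 → (5.000,4.438)–(4.000,4.655)
cell (5,2): code 0010 → (5.000,2.828)–(5.170,3.000)
cell (5,3): code 0011 → (5.170,3.000)–(5.353,4.000)
cell (5,4): code 0001 → (5.353,4.000)–(5.000,4.438)
total: 8 segments, chained into 1 closed loop(s), length Σ = 6.414749

segments=8 loops=1 length=6.415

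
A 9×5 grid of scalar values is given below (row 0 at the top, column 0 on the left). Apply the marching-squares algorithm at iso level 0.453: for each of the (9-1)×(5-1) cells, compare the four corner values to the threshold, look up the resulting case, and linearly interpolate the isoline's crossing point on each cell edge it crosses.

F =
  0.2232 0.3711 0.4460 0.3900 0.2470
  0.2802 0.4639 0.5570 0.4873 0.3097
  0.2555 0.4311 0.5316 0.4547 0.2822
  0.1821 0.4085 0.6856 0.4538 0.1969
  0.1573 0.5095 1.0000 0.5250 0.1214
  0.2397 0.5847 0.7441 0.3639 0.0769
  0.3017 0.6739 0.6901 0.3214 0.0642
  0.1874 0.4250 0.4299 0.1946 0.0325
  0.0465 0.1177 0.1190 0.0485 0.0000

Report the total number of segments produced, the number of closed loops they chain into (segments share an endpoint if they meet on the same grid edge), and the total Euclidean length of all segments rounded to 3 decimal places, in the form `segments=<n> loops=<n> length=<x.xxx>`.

segments=20 loops=1 length=16.428

cell (0,0): code 0100 → (0.883,1.000)–(1.000,0.941)
cell (0,1): code 1100 → (0.063,2.000)–(0.883,1.000)
cell (0,2): code 1100 → (0.647,3.000)–(0.063,2.000)
cell (0,3): code 1000 → (1.000,3.193)–(0.647,3.000)
cell (1,0): code 0010 → (1.000,0.941)–(1.332,1.000)
cell (1,1): code 0111 → (1.332,1.000)–(2.000,1.218)
cell (1,3): code 1001 → (2.000,3.010)–(1.000,3.193)
cell (2,1): code 0110 → (2.000,1.218)–(3.000,1.161)
cell (2,3): code 1001 → (3.000,3.003)–(2.000,3.010)
cell (3,0): code 0100 → (3.441,1.000)–(4.000,0.840)
cell (3,1): code 1110 → (3.000,1.161)–(3.441,1.000)
cell (3,3): code 1001 → (4.000,3.178)–(3.000,3.003)
cell (4,0): code 0110 → (4.000,0.840)–(5.000,0.618)
cell (4,2): code 1011 → (5.000,2.766)–(4.447,3.000)
cell (4,3): code 0001 → (4.447,3.000)–(4.000,3.178)
cell (5,0): code 0110 → (5.000,0.618)–(6.000,0.407)
cell (5,2): code 1001 → (6.000,2.643)–(5.000,2.766)
cell (6,0): code 0010 → (6.000,0.407)–(6.888,1.000)
cell (6,1): code 0011 → (6.888,1.000)–(6.911,2.000)
cell (6,2): code 0001 → (6.911,2.000)–(6.000,2.643)
total: 20 segments, chained into 1 closed loop(s), length Σ = 16.428047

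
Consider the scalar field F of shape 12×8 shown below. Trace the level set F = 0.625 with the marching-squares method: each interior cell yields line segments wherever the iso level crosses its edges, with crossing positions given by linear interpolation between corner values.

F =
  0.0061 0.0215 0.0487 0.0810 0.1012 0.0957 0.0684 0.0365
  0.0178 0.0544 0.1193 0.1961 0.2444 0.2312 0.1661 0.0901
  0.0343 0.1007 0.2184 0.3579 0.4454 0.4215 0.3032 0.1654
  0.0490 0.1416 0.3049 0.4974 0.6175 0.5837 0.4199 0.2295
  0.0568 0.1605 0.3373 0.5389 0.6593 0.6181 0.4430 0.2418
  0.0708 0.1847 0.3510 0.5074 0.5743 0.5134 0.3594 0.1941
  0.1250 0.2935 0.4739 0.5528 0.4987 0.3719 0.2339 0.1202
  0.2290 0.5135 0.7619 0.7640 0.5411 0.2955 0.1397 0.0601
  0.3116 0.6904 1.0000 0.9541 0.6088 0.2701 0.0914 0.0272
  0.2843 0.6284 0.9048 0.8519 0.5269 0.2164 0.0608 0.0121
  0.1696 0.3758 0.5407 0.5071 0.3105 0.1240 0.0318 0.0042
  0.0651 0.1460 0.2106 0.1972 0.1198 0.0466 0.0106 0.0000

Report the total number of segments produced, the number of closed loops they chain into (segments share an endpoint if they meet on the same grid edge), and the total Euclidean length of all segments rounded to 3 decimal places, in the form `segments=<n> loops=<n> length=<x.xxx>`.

cell (3,3): code 0100 → (3.179,4.000)–(4.000,3.715)
cell (3,4): code 1000 → (4.000,4.833)–(3.179,4.000)
cell (4,3): code 0010 → (4.000,3.715)–(4.404,4.000)
cell (4,4): code 0001 → (4.404,4.000)–(4.000,4.833)
cell (6,1): code 0100 → (6.525,2.000)–(7.000,1.449)
cell (6,2): code 1100 → (6.342,3.000)–(6.525,2.000)
cell (6,3): code 1000 → (7.000,3.624)–(6.342,3.000)
cell (7,0): code 0100 → (7.630,1.000)–(8.000,0.827)
cell (7,1): code 1110 → (7.000,1.449)–(7.630,1.000)
cell (7,3): code 1001 → (8.000,3.953)–(7.000,3.624)
cell (8,0): code 0110 → (8.000,0.827)–(9.000,0.990)
cell (8,3): code 1001 → (9.000,3.698)–(8.000,3.953)
cell (9,0): code 0010 → (9.000,0.990)–(9.013,1.000)
cell (9,1): code 0011 → (9.013,1.000)–(9.768,2.000)
cell (9,2): code 0011 → (9.768,2.000)–(9.658,3.000)
cell (9,3): code 0001 → (9.658,3.000)–(9.000,3.698)
total: 16 segments, chained into 2 closed loop(s), length Σ = 13.622770

segments=16 loops=2 length=13.623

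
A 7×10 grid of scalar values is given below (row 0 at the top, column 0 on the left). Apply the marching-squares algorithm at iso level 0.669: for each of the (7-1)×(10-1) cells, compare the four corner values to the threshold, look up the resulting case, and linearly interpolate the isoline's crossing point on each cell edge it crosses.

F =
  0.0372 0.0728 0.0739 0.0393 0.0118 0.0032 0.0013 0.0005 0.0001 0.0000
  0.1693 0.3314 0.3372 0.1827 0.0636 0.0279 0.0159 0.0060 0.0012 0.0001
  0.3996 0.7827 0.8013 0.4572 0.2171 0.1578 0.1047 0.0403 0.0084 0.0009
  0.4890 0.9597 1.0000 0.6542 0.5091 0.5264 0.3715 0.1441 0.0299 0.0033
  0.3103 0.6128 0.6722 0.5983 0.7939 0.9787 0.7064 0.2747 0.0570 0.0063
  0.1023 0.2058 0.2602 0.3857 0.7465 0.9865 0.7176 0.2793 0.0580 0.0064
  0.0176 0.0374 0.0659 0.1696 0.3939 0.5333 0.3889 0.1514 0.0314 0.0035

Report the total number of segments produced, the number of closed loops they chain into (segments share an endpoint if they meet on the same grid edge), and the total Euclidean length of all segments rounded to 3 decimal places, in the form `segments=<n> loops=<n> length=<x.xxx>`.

cell (1,0): code 0100 → (1.748,1.000)–(2.000,0.703)
cell (1,1): code 1100 → (1.715,2.000)–(1.748,1.000)
cell (1,2): code 1000 → (2.000,2.384)–(1.715,2.000)
cell (2,0): code 0110 → (2.000,0.703)–(3.000,0.382)
cell (2,2): code 1001 → (3.000,2.957)–(2.000,2.384)
cell (3,0): code 0010 → (3.000,0.382)–(3.838,1.000)
cell (3,1): code 0111 → (3.838,1.000)–(4.000,1.946)
cell (3,2): code 1001 → (4.000,2.043)–(3.000,2.957)
cell (3,3): code 0100 → (3.561,4.000)–(4.000,3.361)
cell (3,4): code 1100 → (3.315,5.000)–(3.561,4.000)
cell (3,5): code 1100 → (3.888,6.000)–(3.315,5.000)
cell (3,6): code 1000 → (4.000,6.087)–(3.888,6.000)
cell (4,1): code 0010 → (4.000,1.946)–(4.008,2.000)
cell (4,2): code 0001 → (4.008,2.000)–(4.000,2.043)
cell (4,3): code 0110 → (4.000,3.361)–(5.000,3.785)
cell (4,6): code 1001 → (5.000,6.111)–(4.000,6.087)
cell (5,3): code 0010 → (5.000,3.785)–(5.220,4.000)
cell (5,4): code 0011 → (5.220,4.000)–(5.701,5.000)
cell (5,5): code 0011 → (5.701,5.000)–(5.148,6.000)
cell (5,6): code 0001 → (5.148,6.000)–(5.000,6.111)
total: 20 segments, chained into 2 closed loop(s), length Σ = 15.454137

segments=20 loops=2 length=15.454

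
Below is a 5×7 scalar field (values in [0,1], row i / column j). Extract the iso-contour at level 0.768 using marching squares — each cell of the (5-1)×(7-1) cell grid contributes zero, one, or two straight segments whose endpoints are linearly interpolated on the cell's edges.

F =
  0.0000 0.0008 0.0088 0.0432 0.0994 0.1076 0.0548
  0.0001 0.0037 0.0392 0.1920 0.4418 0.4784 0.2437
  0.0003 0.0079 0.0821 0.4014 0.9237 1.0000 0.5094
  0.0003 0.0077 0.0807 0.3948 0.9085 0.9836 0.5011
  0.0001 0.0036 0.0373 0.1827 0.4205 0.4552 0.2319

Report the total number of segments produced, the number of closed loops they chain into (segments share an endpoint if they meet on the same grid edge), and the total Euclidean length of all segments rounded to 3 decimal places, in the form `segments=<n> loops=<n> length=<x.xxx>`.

cell (1,3): code 0100 → (1.677,4.000)–(2.000,3.702)
cell (1,4): code 1100 → (1.555,5.000)–(1.677,4.000)
cell (1,5): code 1000 → (2.000,5.473)–(1.555,5.000)
cell (2,3): code 0110 → (2.000,3.702)–(3.000,3.726)
cell (2,5): code 1001 → (3.000,5.447)–(2.000,5.473)
cell (3,3): code 0010 → (3.000,3.726)–(3.288,4.000)
cell (3,4): code 0011 → (3.288,4.000)–(3.408,5.000)
cell (3,5): code 0001 → (3.408,5.000)–(3.000,5.447)
total: 8 segments, chained into 1 closed loop(s), length Σ = 6.106230

segments=8 loops=1 length=6.106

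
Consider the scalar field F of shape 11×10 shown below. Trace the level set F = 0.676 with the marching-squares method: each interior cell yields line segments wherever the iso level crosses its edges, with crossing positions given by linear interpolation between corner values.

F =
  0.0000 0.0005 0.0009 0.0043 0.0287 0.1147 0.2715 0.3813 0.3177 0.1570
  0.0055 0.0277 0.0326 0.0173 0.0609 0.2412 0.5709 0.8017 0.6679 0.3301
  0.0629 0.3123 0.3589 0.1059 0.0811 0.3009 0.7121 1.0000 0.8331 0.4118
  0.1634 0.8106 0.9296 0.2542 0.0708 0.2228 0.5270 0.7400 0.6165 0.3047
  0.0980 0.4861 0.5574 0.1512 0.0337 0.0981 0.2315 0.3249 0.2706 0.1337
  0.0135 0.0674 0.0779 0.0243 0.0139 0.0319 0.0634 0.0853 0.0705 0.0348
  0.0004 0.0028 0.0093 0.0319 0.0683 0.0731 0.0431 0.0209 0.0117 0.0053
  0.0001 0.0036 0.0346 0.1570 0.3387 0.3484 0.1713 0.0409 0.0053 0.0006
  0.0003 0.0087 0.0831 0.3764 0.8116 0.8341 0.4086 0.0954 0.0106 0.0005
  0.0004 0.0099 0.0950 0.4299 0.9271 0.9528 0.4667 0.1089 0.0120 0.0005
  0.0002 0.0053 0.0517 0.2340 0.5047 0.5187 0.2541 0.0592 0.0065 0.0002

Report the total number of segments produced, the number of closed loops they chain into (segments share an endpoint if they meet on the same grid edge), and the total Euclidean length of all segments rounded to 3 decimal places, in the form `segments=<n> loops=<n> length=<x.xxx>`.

segments=26 loops=3 length=18.185

cell (0,6): code 0100 → (0.701,7.000)–(1.000,6.455)
cell (0,7): code 1000 → (1.000,7.939)–(0.701,7.000)
cell (1,5): code 0100 → (1.744,6.000)–(2.000,5.912)
cell (1,6): code 1110 → (1.000,6.455)–(1.744,6.000)
cell (1,7): code 1101 → (1.049,8.000)–(1.000,7.939)
cell (1,8): code 1000 → (2.000,8.373)–(1.049,8.000)
cell (2,0): code 0100 → (2.730,1.000)–(3.000,0.792)
cell (2,1): code 1100 → (2.556,2.000)–(2.730,1.000)
cell (2,2): code 1000 → (3.000,2.375)–(2.556,2.000)
cell (2,5): code 0010 → (2.000,5.912)–(2.195,6.000)
cell (2,6): code 0111 → (2.195,6.000)–(3.000,6.700)
cell (2,7): code 1011 → (3.000,7.518)–(2.725,8.000)
cell (2,8): code 0001 → (2.725,8.000)–(2.000,8.373)
cell (3,0): code 0010 → (3.000,0.792)–(3.415,1.000)
cell (3,1): code 0011 → (3.415,1.000)–(3.681,2.000)
cell (3,2): code 0001 → (3.681,2.000)–(3.000,2.375)
cell (3,6): code 0010 → (3.000,6.700)–(3.154,7.000)
cell (3,7): code 0001 → (3.154,7.000)–(3.000,7.518)
cell (7,3): code 0100 → (7.713,4.000)–(8.000,3.688)
cell (7,4): code 1100 → (7.674,5.000)–(7.713,4.000)
cell (7,5): code 1000 → (8.000,5.372)–(7.674,5.000)
cell (8,3): code 0110 → (8.000,3.688)–(9.000,3.495)
cell (8,5): code 1001 → (9.000,5.569)–(8.000,5.372)
cell (9,3): code 0010 → (9.000,3.495)–(9.594,4.000)
cell (9,4): code 0011 → (9.594,4.000)–(9.638,5.000)
cell (9,5): code 0001 → (9.638,5.000)–(9.000,5.569)
total: 26 segments, chained into 3 closed loop(s), length Σ = 18.184895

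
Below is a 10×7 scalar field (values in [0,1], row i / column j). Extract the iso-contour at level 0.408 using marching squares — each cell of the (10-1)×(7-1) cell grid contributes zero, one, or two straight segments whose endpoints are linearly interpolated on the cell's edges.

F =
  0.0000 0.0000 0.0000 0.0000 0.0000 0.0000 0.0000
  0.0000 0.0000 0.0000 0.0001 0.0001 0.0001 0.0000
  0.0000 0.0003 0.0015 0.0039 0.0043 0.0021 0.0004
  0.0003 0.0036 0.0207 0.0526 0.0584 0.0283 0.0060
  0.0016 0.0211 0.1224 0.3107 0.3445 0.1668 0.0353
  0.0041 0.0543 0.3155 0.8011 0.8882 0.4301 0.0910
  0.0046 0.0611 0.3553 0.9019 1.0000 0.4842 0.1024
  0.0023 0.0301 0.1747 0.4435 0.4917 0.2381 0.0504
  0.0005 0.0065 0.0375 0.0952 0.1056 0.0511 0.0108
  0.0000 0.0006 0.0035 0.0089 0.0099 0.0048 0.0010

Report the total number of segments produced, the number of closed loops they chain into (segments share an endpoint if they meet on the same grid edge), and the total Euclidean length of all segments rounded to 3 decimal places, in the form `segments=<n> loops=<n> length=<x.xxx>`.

cell (4,2): code 0100 → (4.198,3.000)–(5.000,2.190)
cell (4,3): code 1100 → (4.117,4.000)–(4.198,3.000)
cell (4,4): code 1100 → (4.916,5.000)–(4.117,4.000)
cell (4,5): code 1000 → (5.000,5.065)–(4.916,5.000)
cell (5,2): code 0110 → (5.000,2.190)–(6.000,2.096)
cell (5,5): code 1001 → (6.000,5.200)–(5.000,5.065)
cell (6,2): code 0110 → (6.000,2.096)–(7.000,2.868)
cell (6,4): code 1011 → (7.000,4.330)–(6.310,5.000)
cell (6,5): code 0001 → (6.310,5.000)–(6.000,5.200)
cell (7,2): code 0010 → (7.000,2.868)–(7.102,3.000)
cell (7,3): code 0011 → (7.102,3.000)–(7.217,4.000)
cell (7,4): code 0001 → (7.217,4.000)–(7.000,4.330)
total: 12 segments, chained into 1 closed loop(s), length Σ = 9.704089

segments=12 loops=1 length=9.704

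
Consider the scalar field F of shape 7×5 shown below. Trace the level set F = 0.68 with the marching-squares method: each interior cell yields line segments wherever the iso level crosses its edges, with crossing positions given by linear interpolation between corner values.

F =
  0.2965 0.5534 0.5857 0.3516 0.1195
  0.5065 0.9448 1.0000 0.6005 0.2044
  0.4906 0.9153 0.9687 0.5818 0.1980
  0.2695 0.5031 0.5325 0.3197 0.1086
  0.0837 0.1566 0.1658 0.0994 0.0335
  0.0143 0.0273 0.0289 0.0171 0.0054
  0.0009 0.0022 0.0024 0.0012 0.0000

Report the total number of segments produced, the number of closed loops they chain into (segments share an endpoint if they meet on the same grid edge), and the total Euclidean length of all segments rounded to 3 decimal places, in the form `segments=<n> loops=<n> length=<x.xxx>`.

segments=8 loops=1 length=7.824

cell (0,0): code 0100 → (0.323,1.000)–(1.000,0.396)
cell (0,1): code 1100 → (0.228,2.000)–(0.323,1.000)
cell (0,2): code 1000 → (1.000,2.801)–(0.228,2.000)
cell (1,0): code 0110 → (1.000,0.396)–(2.000,0.446)
cell (1,2): code 1001 → (2.000,2.746)–(1.000,2.801)
cell (2,0): code 0010 → (2.000,0.446)–(2.571,1.000)
cell (2,1): code 0011 → (2.571,1.000)–(2.662,2.000)
cell (2,2): code 0001 → (2.662,2.000)–(2.000,2.746)
total: 8 segments, chained into 1 closed loop(s), length Σ = 7.824161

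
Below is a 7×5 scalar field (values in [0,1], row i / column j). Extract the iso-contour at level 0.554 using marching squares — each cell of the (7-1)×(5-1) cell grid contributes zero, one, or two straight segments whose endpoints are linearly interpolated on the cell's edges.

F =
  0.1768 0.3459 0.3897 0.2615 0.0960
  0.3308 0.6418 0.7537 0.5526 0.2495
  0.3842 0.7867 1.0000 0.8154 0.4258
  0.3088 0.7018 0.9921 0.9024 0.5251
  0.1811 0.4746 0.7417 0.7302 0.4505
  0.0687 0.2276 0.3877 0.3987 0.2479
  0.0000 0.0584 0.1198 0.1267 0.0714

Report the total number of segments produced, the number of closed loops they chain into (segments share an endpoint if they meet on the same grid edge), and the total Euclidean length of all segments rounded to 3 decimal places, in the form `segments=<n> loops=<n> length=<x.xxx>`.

segments=14 loops=1 length=11.835

cell (0,0): code 0100 → (0.703,1.000)–(1.000,0.718)
cell (0,1): code 1100 → (0.451,2.000)–(0.703,1.000)
cell (0,2): code 1000 → (1.000,2.993)–(0.451,2.000)
cell (1,0): code 0110 → (1.000,0.718)–(2.000,0.422)
cell (1,2): code 1101 → (1.005,3.000)–(1.000,2.993)
cell (1,3): code 1000 → (2.000,3.671)–(1.005,3.000)
cell (2,0): code 0110 → (2.000,0.422)–(3.000,0.624)
cell (2,3): code 1001 → (3.000,3.923)–(2.000,3.671)
cell (3,0): code 0010 → (3.000,0.624)–(3.651,1.000)
cell (3,1): code 0111 → (3.651,1.000)–(4.000,1.297)
cell (3,3): code 1001 → (4.000,3.630)–(3.000,3.923)
cell (4,1): code 0010 → (4.000,1.297)–(4.530,2.000)
cell (4,2): code 0011 → (4.530,2.000)–(4.532,3.000)
cell (4,3): code 0001 → (4.532,3.000)–(4.000,3.630)
total: 14 segments, chained into 1 closed loop(s), length Σ = 11.835261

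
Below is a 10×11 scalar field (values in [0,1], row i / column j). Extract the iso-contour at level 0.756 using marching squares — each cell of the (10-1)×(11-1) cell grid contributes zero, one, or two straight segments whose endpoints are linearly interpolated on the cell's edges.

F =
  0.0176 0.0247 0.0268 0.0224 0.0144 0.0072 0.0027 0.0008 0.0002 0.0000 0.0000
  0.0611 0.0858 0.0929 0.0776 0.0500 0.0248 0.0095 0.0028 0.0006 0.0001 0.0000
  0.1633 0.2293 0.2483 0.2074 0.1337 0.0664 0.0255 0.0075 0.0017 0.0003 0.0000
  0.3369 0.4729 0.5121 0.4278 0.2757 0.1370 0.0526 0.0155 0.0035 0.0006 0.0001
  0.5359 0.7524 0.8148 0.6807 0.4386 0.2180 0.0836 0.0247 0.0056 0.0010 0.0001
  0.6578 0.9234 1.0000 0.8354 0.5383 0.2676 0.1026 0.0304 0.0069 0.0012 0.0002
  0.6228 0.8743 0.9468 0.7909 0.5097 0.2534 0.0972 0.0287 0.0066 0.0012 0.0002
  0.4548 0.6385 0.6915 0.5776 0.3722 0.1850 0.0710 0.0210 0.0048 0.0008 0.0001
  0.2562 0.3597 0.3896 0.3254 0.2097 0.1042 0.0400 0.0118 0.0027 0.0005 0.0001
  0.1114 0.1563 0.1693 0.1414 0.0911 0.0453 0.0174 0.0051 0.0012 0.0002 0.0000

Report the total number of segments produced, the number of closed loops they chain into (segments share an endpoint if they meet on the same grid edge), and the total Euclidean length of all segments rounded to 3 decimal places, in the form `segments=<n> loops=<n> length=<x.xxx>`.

segments=12 loops=1 length=9.093

cell (3,1): code 0100 → (3.806,2.000)–(4.000,1.058)
cell (3,2): code 1000 → (4.000,2.438)–(3.806,2.000)
cell (4,0): code 0100 → (4.021,1.000)–(5.000,0.370)
cell (4,1): code 1110 → (4.000,1.058)–(4.021,1.000)
cell (4,2): code 1101 → (4.487,3.000)–(4.000,2.438)
cell (4,3): code 1000 → (5.000,3.267)–(4.487,3.000)
cell (5,0): code 0110 → (5.000,0.370)–(6.000,0.530)
cell (5,3): code 1001 → (6.000,3.124)–(5.000,3.267)
cell (6,0): code 0010 → (6.000,0.530)–(6.502,1.000)
cell (6,1): code 0011 → (6.502,1.000)–(6.747,2.000)
cell (6,2): code 0011 → (6.747,2.000)–(6.164,3.000)
cell (6,3): code 0001 → (6.164,3.000)–(6.000,3.124)
total: 12 segments, chained into 1 closed loop(s), length Σ = 9.092809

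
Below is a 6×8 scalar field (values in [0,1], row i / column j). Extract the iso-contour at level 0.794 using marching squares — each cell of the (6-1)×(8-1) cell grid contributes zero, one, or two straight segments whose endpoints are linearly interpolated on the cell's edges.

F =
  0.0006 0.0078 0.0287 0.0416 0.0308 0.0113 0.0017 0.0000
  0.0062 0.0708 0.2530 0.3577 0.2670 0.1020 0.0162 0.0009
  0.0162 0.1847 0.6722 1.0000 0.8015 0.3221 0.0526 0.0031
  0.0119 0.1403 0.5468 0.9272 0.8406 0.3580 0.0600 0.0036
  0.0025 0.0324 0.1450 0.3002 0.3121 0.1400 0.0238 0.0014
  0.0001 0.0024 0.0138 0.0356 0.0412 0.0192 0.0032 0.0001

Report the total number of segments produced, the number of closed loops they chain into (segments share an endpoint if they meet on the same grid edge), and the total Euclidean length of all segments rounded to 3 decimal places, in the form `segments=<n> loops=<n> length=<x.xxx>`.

segments=8 loops=1 length=5.362

cell (1,2): code 0100 → (1.679,3.000)–(2.000,2.372)
cell (1,3): code 1100 → (1.986,4.000)–(1.679,3.000)
cell (1,4): code 1000 → (2.000,4.016)–(1.986,4.000)
cell (2,2): code 0110 → (2.000,2.372)–(3.000,2.650)
cell (2,4): code 1001 → (3.000,4.097)–(2.000,4.016)
cell (3,2): code 0010 → (3.000,2.650)–(3.212,3.000)
cell (3,3): code 0011 → (3.212,3.000)–(3.088,4.000)
cell (3,4): code 0001 → (3.088,4.000)–(3.000,4.097)
total: 8 segments, chained into 1 closed loop(s), length Σ = 5.361810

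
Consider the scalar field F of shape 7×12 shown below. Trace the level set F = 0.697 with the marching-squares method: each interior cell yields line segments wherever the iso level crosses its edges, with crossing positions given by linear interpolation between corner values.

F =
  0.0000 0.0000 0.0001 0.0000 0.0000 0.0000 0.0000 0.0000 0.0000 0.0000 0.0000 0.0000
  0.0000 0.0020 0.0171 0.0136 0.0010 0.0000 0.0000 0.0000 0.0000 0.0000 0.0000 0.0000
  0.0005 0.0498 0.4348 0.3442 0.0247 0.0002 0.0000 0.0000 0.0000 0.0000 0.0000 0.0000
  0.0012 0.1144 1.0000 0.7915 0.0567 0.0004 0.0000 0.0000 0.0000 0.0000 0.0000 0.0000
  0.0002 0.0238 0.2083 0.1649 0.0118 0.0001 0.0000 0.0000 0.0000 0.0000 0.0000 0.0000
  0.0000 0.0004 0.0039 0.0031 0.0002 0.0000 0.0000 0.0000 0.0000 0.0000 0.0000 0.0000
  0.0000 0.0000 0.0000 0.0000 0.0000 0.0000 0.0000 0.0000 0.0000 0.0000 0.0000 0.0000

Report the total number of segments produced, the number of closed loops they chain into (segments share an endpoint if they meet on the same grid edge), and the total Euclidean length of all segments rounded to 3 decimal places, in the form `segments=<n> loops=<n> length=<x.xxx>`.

cell (2,1): code 0100 → (2.464,2.000)–(3.000,1.658)
cell (2,2): code 1100 → (2.789,3.000)–(2.464,2.000)
cell (2,3): code 1000 → (3.000,3.129)–(2.789,3.000)
cell (3,1): code 0010 → (3.000,1.658)–(3.383,2.000)
cell (3,2): code 0011 → (3.383,2.000)–(3.151,3.000)
cell (3,3): code 0001 → (3.151,3.000)–(3.000,3.129)
total: 6 segments, chained into 1 closed loop(s), length Σ = 3.672834

segments=6 loops=1 length=3.673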